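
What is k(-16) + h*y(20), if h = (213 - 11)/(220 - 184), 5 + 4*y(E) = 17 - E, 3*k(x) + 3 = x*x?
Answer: 658/9 ≈ 73.111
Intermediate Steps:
k(x) = -1 + x**2/3 (k(x) = -1 + (x*x)/3 = -1 + x**2/3)
y(E) = 3 - E/4 (y(E) = -5/4 + (17 - E)/4 = -5/4 + (17/4 - E/4) = 3 - E/4)
h = 101/18 (h = 202/36 = 202*(1/36) = 101/18 ≈ 5.6111)
k(-16) + h*y(20) = (-1 + (1/3)*(-16)**2) + 101*(3 - 1/4*20)/18 = (-1 + (1/3)*256) + 101*(3 - 5)/18 = (-1 + 256/3) + (101/18)*(-2) = 253/3 - 101/9 = 658/9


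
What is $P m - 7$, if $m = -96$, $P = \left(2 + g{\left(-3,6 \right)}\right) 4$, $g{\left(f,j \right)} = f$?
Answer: $377$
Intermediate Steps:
$P = -4$ ($P = \left(2 - 3\right) 4 = \left(-1\right) 4 = -4$)
$P m - 7 = \left(-4\right) \left(-96\right) - 7 = 384 - 7 = 377$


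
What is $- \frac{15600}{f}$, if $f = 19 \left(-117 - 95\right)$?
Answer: $\frac{3900}{1007} \approx 3.8729$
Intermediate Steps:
$f = -4028$ ($f = 19 \left(-212\right) = -4028$)
$- \frac{15600}{f} = - \frac{15600}{-4028} = \left(-15600\right) \left(- \frac{1}{4028}\right) = \frac{3900}{1007}$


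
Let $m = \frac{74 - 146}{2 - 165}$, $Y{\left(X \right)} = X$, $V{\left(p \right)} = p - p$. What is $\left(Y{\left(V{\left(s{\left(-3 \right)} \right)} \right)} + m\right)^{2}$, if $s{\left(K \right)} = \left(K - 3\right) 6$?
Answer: $\frac{5184}{26569} \approx 0.19511$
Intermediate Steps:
$s{\left(K \right)} = -18 + 6 K$ ($s{\left(K \right)} = \left(-3 + K\right) 6 = -18 + 6 K$)
$V{\left(p \right)} = 0$
$m = \frac{72}{163}$ ($m = - \frac{72}{-163} = \left(-72\right) \left(- \frac{1}{163}\right) = \frac{72}{163} \approx 0.44172$)
$\left(Y{\left(V{\left(s{\left(-3 \right)} \right)} \right)} + m\right)^{2} = \left(0 + \frac{72}{163}\right)^{2} = \left(\frac{72}{163}\right)^{2} = \frac{5184}{26569}$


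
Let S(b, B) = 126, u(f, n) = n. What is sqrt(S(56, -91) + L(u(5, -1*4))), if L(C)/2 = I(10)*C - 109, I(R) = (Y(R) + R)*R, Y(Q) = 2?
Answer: 2*I*sqrt(263) ≈ 32.435*I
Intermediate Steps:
I(R) = R*(2 + R) (I(R) = (2 + R)*R = R*(2 + R))
L(C) = -218 + 240*C (L(C) = 2*((10*(2 + 10))*C - 109) = 2*((10*12)*C - 109) = 2*(120*C - 109) = 2*(-109 + 120*C) = -218 + 240*C)
sqrt(S(56, -91) + L(u(5, -1*4))) = sqrt(126 + (-218 + 240*(-1*4))) = sqrt(126 + (-218 + 240*(-4))) = sqrt(126 + (-218 - 960)) = sqrt(126 - 1178) = sqrt(-1052) = 2*I*sqrt(263)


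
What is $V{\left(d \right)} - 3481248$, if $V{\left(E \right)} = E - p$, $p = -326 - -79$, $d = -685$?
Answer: $-3481686$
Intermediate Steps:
$p = -247$ ($p = -326 + \left(-157 + 236\right) = -326 + 79 = -247$)
$V{\left(E \right)} = 247 + E$ ($V{\left(E \right)} = E - -247 = E + 247 = 247 + E$)
$V{\left(d \right)} - 3481248 = \left(247 - 685\right) - 3481248 = -438 - 3481248 = -3481686$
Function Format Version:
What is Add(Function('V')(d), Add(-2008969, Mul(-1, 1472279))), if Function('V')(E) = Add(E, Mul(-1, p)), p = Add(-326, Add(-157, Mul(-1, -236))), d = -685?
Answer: -3481686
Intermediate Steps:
p = -247 (p = Add(-326, Add(-157, 236)) = Add(-326, 79) = -247)
Function('V')(E) = Add(247, E) (Function('V')(E) = Add(E, Mul(-1, -247)) = Add(E, 247) = Add(247, E))
Add(Function('V')(d), Add(-2008969, Mul(-1, 1472279))) = Add(Add(247, -685), Add(-2008969, Mul(-1, 1472279))) = Add(-438, Add(-2008969, -1472279)) = Add(-438, -3481248) = -3481686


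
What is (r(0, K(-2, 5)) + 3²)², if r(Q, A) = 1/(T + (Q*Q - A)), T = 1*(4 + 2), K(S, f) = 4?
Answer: 361/4 ≈ 90.250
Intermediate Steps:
T = 6 (T = 1*6 = 6)
r(Q, A) = 1/(6 + Q² - A) (r(Q, A) = 1/(6 + (Q*Q - A)) = 1/(6 + (Q² - A)) = 1/(6 + Q² - A))
(r(0, K(-2, 5)) + 3²)² = (1/(6 + 0² - 1*4) + 3²)² = (1/(6 + 0 - 4) + 9)² = (1/2 + 9)² = (½ + 9)² = (19/2)² = 361/4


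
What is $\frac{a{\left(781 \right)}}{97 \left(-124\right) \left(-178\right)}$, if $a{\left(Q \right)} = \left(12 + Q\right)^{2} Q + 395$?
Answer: $\frac{61391433}{267623} \approx 229.4$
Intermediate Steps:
$a{\left(Q \right)} = 395 + Q \left(12 + Q\right)^{2}$ ($a{\left(Q \right)} = Q \left(12 + Q\right)^{2} + 395 = 395 + Q \left(12 + Q\right)^{2}$)
$\frac{a{\left(781 \right)}}{97 \left(-124\right) \left(-178\right)} = \frac{395 + 781 \left(12 + 781\right)^{2}}{97 \left(-124\right) \left(-178\right)} = \frac{395 + 781 \cdot 793^{2}}{\left(-12028\right) \left(-178\right)} = \frac{395 + 781 \cdot 628849}{2140984} = \left(395 + 491131069\right) \frac{1}{2140984} = 491131464 \cdot \frac{1}{2140984} = \frac{61391433}{267623}$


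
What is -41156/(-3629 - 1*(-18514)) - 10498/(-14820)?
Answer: -3489763/1696890 ≈ -2.0566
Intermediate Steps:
-41156/(-3629 - 1*(-18514)) - 10498/(-14820) = -41156/(-3629 + 18514) - 10498*(-1/14820) = -41156/14885 + 5249/7410 = -3489763/1696890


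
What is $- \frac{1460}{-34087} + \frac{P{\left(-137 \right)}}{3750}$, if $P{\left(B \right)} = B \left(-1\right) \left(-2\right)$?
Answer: $- \frac{1932419}{63913125} \approx -0.030235$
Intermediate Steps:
$P{\left(B \right)} = 2 B$ ($P{\left(B \right)} = - B \left(-2\right) = 2 B$)
$- \frac{1460}{-34087} + \frac{P{\left(-137 \right)}}{3750} = - \frac{1460}{-34087} + \frac{2 \left(-137\right)}{3750} = \left(-1460\right) \left(- \frac{1}{34087}\right) - \frac{137}{1875} = \frac{1460}{34087} - \frac{137}{1875} = - \frac{1932419}{63913125}$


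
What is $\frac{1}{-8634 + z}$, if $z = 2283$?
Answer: $- \frac{1}{6351} \approx -0.00015746$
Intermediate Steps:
$\frac{1}{-8634 + z} = \frac{1}{-8634 + 2283} = \frac{1}{-6351} = - \frac{1}{6351}$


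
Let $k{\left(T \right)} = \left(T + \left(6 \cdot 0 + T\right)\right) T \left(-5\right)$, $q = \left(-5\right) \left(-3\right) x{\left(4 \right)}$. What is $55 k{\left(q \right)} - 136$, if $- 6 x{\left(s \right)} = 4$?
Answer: $-55136$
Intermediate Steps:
$x{\left(s \right)} = - \frac{2}{3}$ ($x{\left(s \right)} = \left(- \frac{1}{6}\right) 4 = - \frac{2}{3}$)
$q = -10$ ($q = \left(-5\right) \left(-3\right) \left(- \frac{2}{3}\right) = 15 \left(- \frac{2}{3}\right) = -10$)
$k{\left(T \right)} = - 10 T^{2}$ ($k{\left(T \right)} = \left(T + \left(0 + T\right)\right) \left(- 5 T\right) = \left(T + T\right) \left(- 5 T\right) = 2 T \left(- 5 T\right) = - 10 T^{2}$)
$55 k{\left(q \right)} - 136 = 55 \left(- 10 \left(-10\right)^{2}\right) - 136 = 55 \left(\left(-10\right) 100\right) - 136 = 55 \left(-1000\right) - 136 = -55000 - 136 = -55136$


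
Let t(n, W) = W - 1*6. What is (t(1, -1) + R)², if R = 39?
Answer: 1024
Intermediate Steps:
t(n, W) = -6 + W (t(n, W) = W - 6 = -6 + W)
(t(1, -1) + R)² = ((-6 - 1) + 39)² = (-7 + 39)² = 32² = 1024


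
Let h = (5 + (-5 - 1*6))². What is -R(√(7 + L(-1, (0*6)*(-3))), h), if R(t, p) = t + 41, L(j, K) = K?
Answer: -41 - √7 ≈ -43.646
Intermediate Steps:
h = 36 (h = (5 + (-5 - 6))² = (5 - 11)² = (-6)² = 36)
R(t, p) = 41 + t
-R(√(7 + L(-1, (0*6)*(-3))), h) = -(41 + √(7 + (0*6)*(-3))) = -(41 + √(7 + 0*(-3))) = -(41 + √(7 + 0)) = -(41 + √7) = -41 - √7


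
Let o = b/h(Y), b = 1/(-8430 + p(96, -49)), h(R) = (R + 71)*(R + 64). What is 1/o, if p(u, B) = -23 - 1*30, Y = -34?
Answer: -9416130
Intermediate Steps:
p(u, B) = -53 (p(u, B) = -23 - 30 = -53)
h(R) = (64 + R)*(71 + R) (h(R) = (71 + R)*(64 + R) = (64 + R)*(71 + R))
b = -1/8483 (b = 1/(-8430 - 53) = 1/(-8483) = -1/8483 ≈ -0.00011788)
o = -1/9416130 (o = -1/(8483*(4544 + (-34)² + 135*(-34))) = -1/(8483*(4544 + 1156 - 4590)) = -1/8483/1110 = -1/8483*1/1110 = -1/9416130 ≈ -1.0620e-7)
1/o = 1/(-1/9416130) = -9416130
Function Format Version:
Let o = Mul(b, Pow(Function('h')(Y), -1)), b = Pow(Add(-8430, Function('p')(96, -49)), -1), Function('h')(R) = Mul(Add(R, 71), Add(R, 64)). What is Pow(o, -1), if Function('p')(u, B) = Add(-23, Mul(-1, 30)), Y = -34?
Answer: -9416130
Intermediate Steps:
Function('p')(u, B) = -53 (Function('p')(u, B) = Add(-23, -30) = -53)
Function('h')(R) = Mul(Add(64, R), Add(71, R)) (Function('h')(R) = Mul(Add(71, R), Add(64, R)) = Mul(Add(64, R), Add(71, R)))
b = Rational(-1, 8483) (b = Pow(Add(-8430, -53), -1) = Pow(-8483, -1) = Rational(-1, 8483) ≈ -0.00011788)
o = Rational(-1, 9416130) (o = Mul(Rational(-1, 8483), Pow(Add(4544, Pow(-34, 2), Mul(135, -34)), -1)) = Mul(Rational(-1, 8483), Pow(Add(4544, 1156, -4590), -1)) = Mul(Rational(-1, 8483), Pow(1110, -1)) = Mul(Rational(-1, 8483), Rational(1, 1110)) = Rational(-1, 9416130) ≈ -1.0620e-7)
Pow(o, -1) = Pow(Rational(-1, 9416130), -1) = -9416130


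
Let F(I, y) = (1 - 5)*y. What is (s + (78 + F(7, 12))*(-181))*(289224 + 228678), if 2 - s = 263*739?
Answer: -103469051070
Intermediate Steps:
F(I, y) = -4*y
s = -194355 (s = 2 - 263*739 = 2 - 1*194357 = 2 - 194357 = -194355)
(s + (78 + F(7, 12))*(-181))*(289224 + 228678) = (-194355 + (78 - 4*12)*(-181))*(289224 + 228678) = (-194355 + (78 - 48)*(-181))*517902 = (-194355 + 30*(-181))*517902 = (-194355 - 5430)*517902 = -199785*517902 = -103469051070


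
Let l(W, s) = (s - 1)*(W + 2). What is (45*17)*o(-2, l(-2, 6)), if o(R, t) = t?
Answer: 0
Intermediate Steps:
l(W, s) = (-1 + s)*(2 + W)
(45*17)*o(-2, l(-2, 6)) = (45*17)*(-2 - 1*(-2) + 2*6 - 2*6) = 765*(-2 + 2 + 12 - 12) = 765*0 = 0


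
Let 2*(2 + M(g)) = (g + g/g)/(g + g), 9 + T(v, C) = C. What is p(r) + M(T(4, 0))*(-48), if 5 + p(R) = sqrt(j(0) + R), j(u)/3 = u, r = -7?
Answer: 241/3 + I*sqrt(7) ≈ 80.333 + 2.6458*I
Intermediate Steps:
T(v, C) = -9 + C
j(u) = 3*u
p(R) = -5 + sqrt(R) (p(R) = -5 + sqrt(3*0 + R) = -5 + sqrt(0 + R) = -5 + sqrt(R))
M(g) = -2 + (1 + g)/(4*g) (M(g) = -2 + ((g + g/g)/(g + g))/2 = -2 + ((g + 1)/((2*g)))/2 = -2 + ((1 + g)*(1/(2*g)))/2 = -2 + ((1 + g)/(2*g))/2 = -2 + (1 + g)/(4*g))
p(r) + M(T(4, 0))*(-48) = (-5 + sqrt(-7)) + ((1 - 7*(-9 + 0))/(4*(-9 + 0)))*(-48) = (-5 + I*sqrt(7)) + ((1/4)*(1 - 7*(-9))/(-9))*(-48) = (-5 + I*sqrt(7)) + ((1/4)*(-1/9)*(1 + 63))*(-48) = (-5 + I*sqrt(7)) + ((1/4)*(-1/9)*64)*(-48) = (-5 + I*sqrt(7)) - 16/9*(-48) = (-5 + I*sqrt(7)) + 256/3 = 241/3 + I*sqrt(7)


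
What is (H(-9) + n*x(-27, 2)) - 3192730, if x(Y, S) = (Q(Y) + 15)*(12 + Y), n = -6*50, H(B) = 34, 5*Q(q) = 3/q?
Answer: -3125296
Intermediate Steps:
Q(q) = 3/(5*q) (Q(q) = (3/q)/5 = 3/(5*q))
n = -300
x(Y, S) = (12 + Y)*(15 + 3/(5*Y)) (x(Y, S) = (3/(5*Y) + 15)*(12 + Y) = (15 + 3/(5*Y))*(12 + Y) = (12 + Y)*(15 + 3/(5*Y)))
(H(-9) + n*x(-27, 2)) - 3192730 = (34 - 300*(903/5 + 15*(-27) + (36/5)/(-27))) - 3192730 = (34 - 300*(903/5 - 405 + (36/5)*(-1/27))) - 3192730 = (34 - 300*(903/5 - 405 - 4/15)) - 3192730 = (34 - 300*(-674/3)) - 3192730 = (34 + 67400) - 3192730 = 67434 - 3192730 = -3125296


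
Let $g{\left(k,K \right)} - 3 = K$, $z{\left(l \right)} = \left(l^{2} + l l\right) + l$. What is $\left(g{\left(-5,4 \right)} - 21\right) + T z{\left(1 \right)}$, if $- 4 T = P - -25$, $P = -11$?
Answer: $- \frac{49}{2} \approx -24.5$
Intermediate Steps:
$z{\left(l \right)} = l + 2 l^{2}$ ($z{\left(l \right)} = \left(l^{2} + l^{2}\right) + l = 2 l^{2} + l = l + 2 l^{2}$)
$g{\left(k,K \right)} = 3 + K$
$T = - \frac{7}{2}$ ($T = - \frac{-11 - -25}{4} = - \frac{-11 + 25}{4} = \left(- \frac{1}{4}\right) 14 = - \frac{7}{2} \approx -3.5$)
$\left(g{\left(-5,4 \right)} - 21\right) + T z{\left(1 \right)} = \left(\left(3 + 4\right) - 21\right) - \frac{7 \cdot 1 \left(1 + 2 \cdot 1\right)}{2} = \left(7 - 21\right) - \frac{7 \cdot 1 \left(1 + 2\right)}{2} = -14 - \frac{7 \cdot 1 \cdot 3}{2} = -14 - \frac{21}{2} = - \frac{49}{2}$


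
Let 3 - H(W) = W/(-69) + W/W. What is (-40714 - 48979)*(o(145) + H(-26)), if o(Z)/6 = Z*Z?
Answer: -780729310166/69 ≈ -1.1315e+10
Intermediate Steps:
H(W) = 2 + W/69 (H(W) = 3 - (W/(-69) + W/W) = 3 - (W*(-1/69) + 1) = 3 - (-W/69 + 1) = 3 - (1 - W/69) = 3 + (-1 + W/69) = 2 + W/69)
o(Z) = 6*Z² (o(Z) = 6*(Z*Z) = 6*Z²)
(-40714 - 48979)*(o(145) + H(-26)) = (-40714 - 48979)*(6*145² + (2 + (1/69)*(-26))) = -89693*(6*21025 + (2 - 26/69)) = -89693*(126150 + 112/69) = -89693*8704462/69 = -780729310166/69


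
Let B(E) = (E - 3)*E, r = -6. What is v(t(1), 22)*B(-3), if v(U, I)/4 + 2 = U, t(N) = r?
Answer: -576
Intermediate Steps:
t(N) = -6
v(U, I) = -8 + 4*U
B(E) = E*(-3 + E) (B(E) = (-3 + E)*E = E*(-3 + E))
v(t(1), 22)*B(-3) = (-8 + 4*(-6))*(-3*(-3 - 3)) = (-8 - 24)*(-3*(-6)) = -32*18 = -576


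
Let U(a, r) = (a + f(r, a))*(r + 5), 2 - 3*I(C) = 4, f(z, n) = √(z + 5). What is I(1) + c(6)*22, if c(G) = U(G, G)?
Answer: 4354/3 + 242*√11 ≈ 2254.0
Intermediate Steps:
f(z, n) = √(5 + z)
I(C) = -⅔ (I(C) = ⅔ - ⅓*4 = ⅔ - 4/3 = -⅔)
U(a, r) = (5 + r)*(a + √(5 + r)) (U(a, r) = (a + √(5 + r))*(r + 5) = (a + √(5 + r))*(5 + r) = (5 + r)*(a + √(5 + r)))
c(G) = G² + 5*G + 5*√(5 + G) + G*√(5 + G) (c(G) = 5*G + 5*√(5 + G) + G*G + G*√(5 + G) = 5*G + 5*√(5 + G) + G² + G*√(5 + G) = G² + 5*G + 5*√(5 + G) + G*√(5 + G))
I(1) + c(6)*22 = -⅔ + (6² + 5*6 + 5*√(5 + 6) + 6*√(5 + 6))*22 = -⅔ + (36 + 30 + 5*√11 + 6*√11)*22 = -⅔ + (66 + 11*√11)*22 = -⅔ + (1452 + 242*√11) = 4354/3 + 242*√11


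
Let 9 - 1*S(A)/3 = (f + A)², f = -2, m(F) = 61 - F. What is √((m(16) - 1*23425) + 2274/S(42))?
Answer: I*√59182555758/1591 ≈ 152.91*I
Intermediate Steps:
S(A) = 27 - 3*(-2 + A)²
√((m(16) - 1*23425) + 2274/S(42)) = √(((61 - 1*16) - 1*23425) + 2274/(27 - 3*(-2 + 42)²)) = √(((61 - 16) - 23425) + 2274/(27 - 3*40²)) = √((45 - 23425) + 2274/(27 - 3*1600)) = √(-23380 + 2274/(27 - 4800)) = √(-23380 + 2274/(-4773)) = √(-23380 + 2274*(-1/4773)) = √(-23380 - 758/1591) = √(-37198338/1591) = I*√59182555758/1591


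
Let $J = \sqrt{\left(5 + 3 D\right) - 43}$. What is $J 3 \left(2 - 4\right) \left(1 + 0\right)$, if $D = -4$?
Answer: $- 30 i \sqrt{2} \approx - 42.426 i$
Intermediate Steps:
$J = 5 i \sqrt{2}$ ($J = \sqrt{\left(5 + 3 \left(-4\right)\right) - 43} = \sqrt{\left(5 - 12\right) - 43} = \sqrt{-7 - 43} = \sqrt{-50} = 5 i \sqrt{2} \approx 7.0711 i$)
$J 3 \left(2 - 4\right) \left(1 + 0\right) = 5 i \sqrt{2} \cdot 3 \left(2 - 4\right) \left(1 + 0\right) = 5 i \sqrt{2} \cdot 3 \left(-2\right) 1 = 5 i \sqrt{2} \left(\left(-6\right) 1\right) = 5 i \sqrt{2} \left(-6\right) = - 30 i \sqrt{2}$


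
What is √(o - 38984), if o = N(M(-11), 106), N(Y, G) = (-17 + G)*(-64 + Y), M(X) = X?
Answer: I*√45659 ≈ 213.68*I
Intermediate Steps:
N(Y, G) = (-64 + Y)*(-17 + G)
o = -6675 (o = 1088 - 64*106 - 17*(-11) + 106*(-11) = 1088 - 6784 + 187 - 1166 = -6675)
√(o - 38984) = √(-6675 - 38984) = √(-45659) = I*√45659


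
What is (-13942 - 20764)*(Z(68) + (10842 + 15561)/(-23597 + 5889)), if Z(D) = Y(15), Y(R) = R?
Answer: -4151132601/8854 ≈ -4.6884e+5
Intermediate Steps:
Z(D) = 15
(-13942 - 20764)*(Z(68) + (10842 + 15561)/(-23597 + 5889)) = (-13942 - 20764)*(15 + (10842 + 15561)/(-23597 + 5889)) = -34706*(15 + 26403/(-17708)) = -34706*(15 + 26403*(-1/17708)) = -34706*(15 - 26403/17708) = -34706*239217/17708 = -4151132601/8854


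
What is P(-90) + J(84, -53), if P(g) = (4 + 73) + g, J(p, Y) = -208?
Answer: -221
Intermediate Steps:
P(g) = 77 + g
P(-90) + J(84, -53) = (77 - 90) - 208 = -13 - 208 = -221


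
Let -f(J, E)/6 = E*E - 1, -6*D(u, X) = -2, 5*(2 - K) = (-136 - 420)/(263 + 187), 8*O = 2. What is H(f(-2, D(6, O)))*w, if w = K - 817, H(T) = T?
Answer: -14665552/3375 ≈ -4345.4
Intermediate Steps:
O = ¼ (O = (⅛)*2 = ¼ ≈ 0.25000)
K = 2528/1125 (K = 2 - (-136 - 420)/(5*(263 + 187)) = 2 - (-556)/(5*450) = 2 - ⅕*(-278/225) = 2 + 278/1125 = 2528/1125 ≈ 2.2471)
D(u, X) = ⅓ (D(u, X) = -⅙*(-2) = ⅓)
f(J, E) = 6 - 6*E² (f(J, E) = -6*(E*E - 1) = -6*(E² - 1) = -6*(-1 + E²) = 6 - 6*E²)
w = -916597/1125 (w = 2528/1125 - 817 = -916597/1125 ≈ -814.75)
H(f(-2, D(6, O)))*w = (6 - 6*(⅓)²)*(-916597/1125) = (6 - 6*⅑)*(-916597/1125) = (6 - ⅔)*(-916597/1125) = (16/3)*(-916597/1125) = -14665552/3375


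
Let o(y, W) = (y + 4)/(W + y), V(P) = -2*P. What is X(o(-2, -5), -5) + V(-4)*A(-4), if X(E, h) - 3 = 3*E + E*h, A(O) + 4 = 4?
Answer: 25/7 ≈ 3.5714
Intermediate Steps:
A(O) = 0 (A(O) = -4 + 4 = 0)
o(y, W) = (4 + y)/(W + y)
X(E, h) = 3 + 3*E + E*h (X(E, h) = 3 + (3*E + E*h) = 3 + 3*E + E*h)
X(o(-2, -5), -5) + V(-4)*A(-4) = (3 + 3*((4 - 2)/(-5 - 2)) + ((4 - 2)/(-5 - 2))*(-5)) - 2*(-4)*0 = (3 + 3*(2/(-7)) + (2/(-7))*(-5)) + 8*0 = (3 + 3*(-⅐*2) - ⅐*2*(-5)) + 0 = (3 + 3*(-2/7) - 2/7*(-5)) + 0 = (3 - 6/7 + 10/7) + 0 = 25/7 + 0 = 25/7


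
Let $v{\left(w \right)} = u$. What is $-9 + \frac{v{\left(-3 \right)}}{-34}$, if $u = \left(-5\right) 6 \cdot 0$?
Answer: $-9$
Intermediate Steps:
$u = 0$ ($u = \left(-30\right) 0 = 0$)
$v{\left(w \right)} = 0$
$-9 + \frac{v{\left(-3 \right)}}{-34} = -9 + \frac{1}{-34} \cdot 0 = -9 - 0 = -9 + 0 = -9$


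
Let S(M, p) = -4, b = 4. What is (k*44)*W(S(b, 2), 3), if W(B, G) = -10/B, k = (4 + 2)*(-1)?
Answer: -660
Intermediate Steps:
k = -6 (k = 6*(-1) = -6)
(k*44)*W(S(b, 2), 3) = (-6*44)*(-10/(-4)) = -(-2640)*(-1)/4 = -264*5/2 = -660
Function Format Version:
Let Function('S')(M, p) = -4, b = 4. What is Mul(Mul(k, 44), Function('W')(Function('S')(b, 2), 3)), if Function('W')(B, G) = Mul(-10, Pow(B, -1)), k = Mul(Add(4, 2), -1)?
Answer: -660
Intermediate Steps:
k = -6 (k = Mul(6, -1) = -6)
Mul(Mul(k, 44), Function('W')(Function('S')(b, 2), 3)) = Mul(Mul(-6, 44), Mul(-10, Pow(-4, -1))) = Mul(-264, Mul(-10, Rational(-1, 4))) = Mul(-264, Rational(5, 2)) = -660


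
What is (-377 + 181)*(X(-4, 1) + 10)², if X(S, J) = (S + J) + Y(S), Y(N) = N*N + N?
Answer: -70756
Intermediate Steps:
Y(N) = N + N² (Y(N) = N² + N = N + N²)
X(S, J) = J + S + S*(1 + S) (X(S, J) = (S + J) + S*(1 + S) = (J + S) + S*(1 + S) = J + S + S*(1 + S))
(-377 + 181)*(X(-4, 1) + 10)² = (-377 + 181)*((1 - 4 - 4*(1 - 4)) + 10)² = -196*((1 - 4 - 4*(-3)) + 10)² = -196*((1 - 4 + 12) + 10)² = -196*(9 + 10)² = -196*19² = -196*361 = -70756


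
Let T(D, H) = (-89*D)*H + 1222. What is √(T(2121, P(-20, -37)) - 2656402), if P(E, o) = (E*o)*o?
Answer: 2*√1291460010 ≈ 71874.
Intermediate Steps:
P(E, o) = E*o²
T(D, H) = 1222 - 89*D*H (T(D, H) = -89*D*H + 1222 = 1222 - 89*D*H)
√(T(2121, P(-20, -37)) - 2656402) = √((1222 - 89*2121*(-20*(-37)²)) - 2656402) = √((1222 - 89*2121*(-20*1369)) - 2656402) = √((1222 - 89*2121*(-27380)) - 2656402) = √((1222 + 5168495220) - 2656402) = √(5168496442 - 2656402) = √5165840040 = 2*√1291460010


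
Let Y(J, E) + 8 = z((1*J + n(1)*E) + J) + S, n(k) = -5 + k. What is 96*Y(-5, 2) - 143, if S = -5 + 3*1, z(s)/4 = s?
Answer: -8015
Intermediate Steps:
z(s) = 4*s
S = -2 (S = -5 + 3 = -2)
Y(J, E) = -10 - 16*E + 8*J (Y(J, E) = -8 + (4*((1*J + (-5 + 1)*E) + J) - 2) = -8 + (4*((J - 4*E) + J) - 2) = -8 + (4*(-4*E + 2*J) - 2) = -8 + ((-16*E + 8*J) - 2) = -8 + (-2 - 16*E + 8*J) = -10 - 16*E + 8*J)
96*Y(-5, 2) - 143 = 96*(-10 - 16*2 + 8*(-5)) - 143 = 96*(-10 - 32 - 40) - 143 = 96*(-82) - 143 = -7872 - 143 = -8015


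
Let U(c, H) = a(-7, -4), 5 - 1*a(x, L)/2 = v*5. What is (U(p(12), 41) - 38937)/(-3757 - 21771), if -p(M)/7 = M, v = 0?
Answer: 38927/25528 ≈ 1.5249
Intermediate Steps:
a(x, L) = 10 (a(x, L) = 10 - 0*5 = 10 - 2*0 = 10 + 0 = 10)
p(M) = -7*M
U(c, H) = 10
(U(p(12), 41) - 38937)/(-3757 - 21771) = (10 - 38937)/(-3757 - 21771) = -38927/(-25528) = -38927*(-1/25528) = 38927/25528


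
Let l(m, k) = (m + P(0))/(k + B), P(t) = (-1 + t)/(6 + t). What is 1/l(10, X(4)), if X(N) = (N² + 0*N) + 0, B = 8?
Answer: 144/59 ≈ 2.4407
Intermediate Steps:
P(t) = (-1 + t)/(6 + t)
X(N) = N² (X(N) = (N² + 0) + 0 = N² + 0 = N²)
l(m, k) = (-⅙ + m)/(8 + k) (l(m, k) = (m + (-1 + 0)/(6 + 0))/(k + 8) = (m - 1/6)/(8 + k) = (m + (⅙)*(-1))/(8 + k) = (m - ⅙)/(8 + k) = (-⅙ + m)/(8 + k))
1/l(10, X(4)) = 1/((-⅙ + 10)/(8 + 4²)) = 1/((59/6)/(8 + 16)) = 1/((59/6)/24) = 1/((1/24)*(59/6)) = 1/(59/144) = 144/59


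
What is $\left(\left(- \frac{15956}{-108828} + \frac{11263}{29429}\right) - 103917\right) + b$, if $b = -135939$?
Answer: $- \frac{192046231723646}{800674803} \approx -2.3986 \cdot 10^{5}$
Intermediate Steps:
$\left(\left(- \frac{15956}{-108828} + \frac{11263}{29429}\right) - 103917\right) + b = \left(\left(- \frac{15956}{-108828} + \frac{11263}{29429}\right) - 103917\right) - 135939 = \left(\left(\left(-15956\right) \left(- \frac{1}{108828}\right) + 11263 \cdot \frac{1}{29429}\right) - 103917\right) - 135939 = \left(\left(\frac{3989}{27207} + \frac{11263}{29429}\right) - 103917\right) - 135939 = \left(\frac{423824722}{800674803} - 103917\right) - 135939 = - \frac{83203299678629}{800674803} - 135939 = - \frac{192046231723646}{800674803}$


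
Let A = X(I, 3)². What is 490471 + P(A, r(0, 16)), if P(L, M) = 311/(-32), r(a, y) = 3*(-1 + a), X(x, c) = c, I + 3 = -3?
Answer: 15694761/32 ≈ 4.9046e+5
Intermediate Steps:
I = -6 (I = -3 - 3 = -6)
r(a, y) = -3 + 3*a
A = 9 (A = 3² = 9)
P(L, M) = -311/32 (P(L, M) = 311*(-1/32) = -311/32)
490471 + P(A, r(0, 16)) = 490471 - 311/32 = 15694761/32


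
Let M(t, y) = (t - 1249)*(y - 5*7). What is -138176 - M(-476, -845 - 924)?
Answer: -3250076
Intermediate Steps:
M(t, y) = (-1249 + t)*(-35 + y) (M(t, y) = (-1249 + t)*(y - 35) = (-1249 + t)*(-35 + y))
-138176 - M(-476, -845 - 924) = -138176 - (43715 - 1249*(-845 - 924) - 35*(-476) - 476*(-845 - 924)) = -138176 - (43715 - 1249*(-1769) + 16660 - 476*(-1769)) = -138176 - (43715 + 2209481 + 16660 + 842044) = -138176 - 1*3111900 = -138176 - 3111900 = -3250076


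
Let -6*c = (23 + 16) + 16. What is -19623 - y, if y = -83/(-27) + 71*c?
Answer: -1024663/54 ≈ -18975.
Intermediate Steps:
c = -55/6 (c = -((23 + 16) + 16)/6 = -(39 + 16)/6 = -⅙*55 = -55/6 ≈ -9.1667)
y = -34979/54 (y = -83/(-27) + 71*(-55/6) = -83*(-1/27) - 3905/6 = 83/27 - 3905/6 = -34979/54 ≈ -647.76)
-19623 - y = -19623 - 1*(-34979/54) = -19623 + 34979/54 = -1024663/54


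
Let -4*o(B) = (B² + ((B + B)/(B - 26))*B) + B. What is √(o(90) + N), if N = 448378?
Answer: √28561102/8 ≈ 668.03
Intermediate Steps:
o(B) = -B/4 - B²/4 - B²/(2*(-26 + B)) (o(B) = -((B² + ((B + B)/(B - 26))*B) + B)/4 = -((B² + ((2*B)/(-26 + B))*B) + B)/4 = -((B² + (2*B/(-26 + B))*B) + B)/4 = -((B² + 2*B²/(-26 + B)) + B)/4 = -(B + B² + 2*B²/(-26 + B))/4 = -B/4 - B²/4 - B²/(2*(-26 + B)))
√(o(90) + N) = √((¼)*90*(26 - 1*90² + 23*90)/(-26 + 90) + 448378) = √((¼)*90*(26 - 1*8100 + 2070)/64 + 448378) = √((¼)*90*(1/64)*(26 - 8100 + 2070) + 448378) = √((¼)*90*(1/64)*(-6004) + 448378) = √(-67545/32 + 448378) = √(14280551/32) = √28561102/8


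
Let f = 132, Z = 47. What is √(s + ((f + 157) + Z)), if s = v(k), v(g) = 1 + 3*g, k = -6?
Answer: √319 ≈ 17.861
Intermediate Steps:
s = -17 (s = 1 + 3*(-6) = 1 - 18 = -17)
√(s + ((f + 157) + Z)) = √(-17 + ((132 + 157) + 47)) = √(-17 + (289 + 47)) = √(-17 + 336) = √319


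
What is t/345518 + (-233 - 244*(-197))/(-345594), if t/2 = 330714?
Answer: 35342949117/19901491282 ≈ 1.7759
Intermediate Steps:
t = 661428 (t = 2*330714 = 661428)
t/345518 + (-233 - 244*(-197))/(-345594) = 661428/345518 + (-233 - 244*(-197))/(-345594) = 661428*(1/345518) + (-233 + 48068)*(-1/345594) = 330714/172759 + 47835*(-1/345594) = 330714/172759 - 15945/115198 = 35342949117/19901491282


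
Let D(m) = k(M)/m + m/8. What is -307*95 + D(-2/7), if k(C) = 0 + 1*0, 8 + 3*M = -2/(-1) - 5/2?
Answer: -816621/28 ≈ -29165.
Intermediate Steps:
M = -17/6 (M = -8/3 + (-2/(-1) - 5/2)/3 = -8/3 + (-2*(-1) - 5*½)/3 = -8/3 + (2 - 5/2)/3 = -8/3 + (⅓)*(-½) = -8/3 - ⅙ = -17/6 ≈ -2.8333)
k(C) = 0 (k(C) = 0 + 0 = 0)
D(m) = m/8 (D(m) = 0/m + m/8 = 0 + m*(⅛) = 0 + m/8 = m/8)
-307*95 + D(-2/7) = -307*95 + (-2/7)/8 = -29165 + (-2*⅐)/8 = -29165 + (⅛)*(-2/7) = -29165 - 1/28 = -816621/28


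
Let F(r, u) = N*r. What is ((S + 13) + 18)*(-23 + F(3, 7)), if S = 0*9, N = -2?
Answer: -899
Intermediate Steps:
S = 0
F(r, u) = -2*r
((S + 13) + 18)*(-23 + F(3, 7)) = ((0 + 13) + 18)*(-23 - 2*3) = (13 + 18)*(-23 - 6) = 31*(-29) = -899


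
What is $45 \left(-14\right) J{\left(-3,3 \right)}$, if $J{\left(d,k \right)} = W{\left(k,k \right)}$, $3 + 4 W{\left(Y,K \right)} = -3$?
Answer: $945$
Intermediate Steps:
$W{\left(Y,K \right)} = - \frac{3}{2}$ ($W{\left(Y,K \right)} = - \frac{3}{4} + \frac{1}{4} \left(-3\right) = - \frac{3}{4} - \frac{3}{4} = - \frac{3}{2}$)
$J{\left(d,k \right)} = - \frac{3}{2}$
$45 \left(-14\right) J{\left(-3,3 \right)} = 45 \left(-14\right) \left(- \frac{3}{2}\right) = \left(-630\right) \left(- \frac{3}{2}\right) = 945$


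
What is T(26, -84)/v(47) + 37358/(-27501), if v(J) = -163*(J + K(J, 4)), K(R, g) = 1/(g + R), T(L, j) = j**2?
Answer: -12249335374/5374712937 ≈ -2.2791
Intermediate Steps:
K(R, g) = 1/(R + g)
v(J) = -163*J - 163/(4 + J) (v(J) = -163*(J + 1/(J + 4)) = -163*(J + 1/(4 + J)) = -163*J - 163/(4 + J))
T(26, -84)/v(47) + 37358/(-27501) = (-84)**2/((163*(-1 - 1*47*(4 + 47))/(4 + 47))) + 37358/(-27501) = 7056/((163*(-1 - 1*47*51)/51)) + 37358*(-1/27501) = 7056/((163*(1/51)*(-1 - 2397))) - 37358/27501 = 7056/((163*(1/51)*(-2398))) - 37358/27501 = 7056/(-390874/51) - 37358/27501 = 7056*(-51/390874) - 37358/27501 = -179928/195437 - 37358/27501 = -12249335374/5374712937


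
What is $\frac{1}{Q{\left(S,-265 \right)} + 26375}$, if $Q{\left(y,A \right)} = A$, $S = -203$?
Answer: $\frac{1}{26110} \approx 3.8299 \cdot 10^{-5}$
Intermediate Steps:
$\frac{1}{Q{\left(S,-265 \right)} + 26375} = \frac{1}{-265 + 26375} = \frac{1}{26110}$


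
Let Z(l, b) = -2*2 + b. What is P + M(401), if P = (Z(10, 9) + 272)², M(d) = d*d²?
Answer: 64557930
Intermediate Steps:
Z(l, b) = -4 + b
M(d) = d³
P = 76729 (P = ((-4 + 9) + 272)² = (5 + 272)² = 277² = 76729)
P + M(401) = 76729 + 401³ = 76729 + 64481201 = 64557930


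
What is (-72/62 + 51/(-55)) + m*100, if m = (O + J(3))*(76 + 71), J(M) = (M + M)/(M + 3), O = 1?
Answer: 50123439/1705 ≈ 29398.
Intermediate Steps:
J(M) = 2*M/(3 + M) (J(M) = (2*M)/(3 + M) = 2*M/(3 + M))
m = 294 (m = (1 + 2*3/(3 + 3))*(76 + 71) = (1 + 2*3/6)*147 = (1 + 2*3*(⅙))*147 = (1 + 1)*147 = 2*147 = 294)
(-72/62 + 51/(-55)) + m*100 = (-72/62 + 51/(-55)) + 294*100 = (-72*1/62 + 51*(-1/55)) + 29400 = (-36/31 - 51/55) + 29400 = -3561/1705 + 29400 = 50123439/1705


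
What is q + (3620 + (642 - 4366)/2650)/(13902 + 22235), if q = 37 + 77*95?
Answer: 352029766438/47881525 ≈ 7352.1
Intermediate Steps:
q = 7352 (q = 37 + 7315 = 7352)
q + (3620 + (642 - 4366)/2650)/(13902 + 22235) = 7352 + (3620 + (642 - 4366)/2650)/(13902 + 22235) = 7352 + (3620 - 3724*1/2650)/36137 = 7352 + (3620 - 1862/1325)*(1/36137) = 7352 + (4794638/1325)*(1/36137) = 7352 + 4794638/47881525 = 352029766438/47881525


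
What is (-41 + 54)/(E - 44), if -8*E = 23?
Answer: -104/375 ≈ -0.27733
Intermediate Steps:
E = -23/8 (E = -1/8*23 = -23/8 ≈ -2.8750)
(-41 + 54)/(E - 44) = (-41 + 54)/(-23/8 - 44) = 13/(-375/8) = -8/375*13 = -104/375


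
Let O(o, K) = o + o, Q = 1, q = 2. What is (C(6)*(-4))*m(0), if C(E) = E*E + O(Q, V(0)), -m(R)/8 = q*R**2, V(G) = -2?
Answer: 0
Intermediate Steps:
m(R) = -16*R**2
O(o, K) = 2*o
C(E) = 2 + E**2 (C(E) = E*E + 2*1 = E**2 + 2 = 2 + E**2)
(C(6)*(-4))*m(0) = ((2 + 6**2)*(-4))*(-16*0**2) = ((2 + 36)*(-4))*(-16*0) = (38*(-4))*0 = -152*0 = 0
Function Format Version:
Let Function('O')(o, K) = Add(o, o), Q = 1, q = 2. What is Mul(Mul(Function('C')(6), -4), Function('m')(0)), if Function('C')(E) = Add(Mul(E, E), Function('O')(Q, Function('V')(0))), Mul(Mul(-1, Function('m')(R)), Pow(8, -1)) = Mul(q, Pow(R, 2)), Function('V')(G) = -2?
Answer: 0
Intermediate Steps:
Function('m')(R) = Mul(-16, Pow(R, 2)) (Function('m')(R) = Mul(-8, Mul(2, Pow(R, 2))) = Mul(-16, Pow(R, 2)))
Function('O')(o, K) = Mul(2, o)
Function('C')(E) = Add(2, Pow(E, 2)) (Function('C')(E) = Add(Mul(E, E), Mul(2, 1)) = Add(Pow(E, 2), 2) = Add(2, Pow(E, 2)))
Mul(Mul(Function('C')(6), -4), Function('m')(0)) = Mul(Mul(Add(2, Pow(6, 2)), -4), Mul(-16, Pow(0, 2))) = Mul(Mul(Add(2, 36), -4), Mul(-16, 0)) = Mul(Mul(38, -4), 0) = Mul(-152, 0) = 0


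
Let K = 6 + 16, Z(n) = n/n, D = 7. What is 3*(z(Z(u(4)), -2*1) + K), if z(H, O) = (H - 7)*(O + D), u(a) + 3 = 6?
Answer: -24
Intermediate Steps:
u(a) = 3 (u(a) = -3 + 6 = 3)
Z(n) = 1
z(H, O) = (-7 + H)*(7 + O) (z(H, O) = (H - 7)*(O + 7) = (-7 + H)*(7 + O))
K = 22
3*(z(Z(u(4)), -2*1) + K) = 3*((-49 - (-14) + 7*1 + 1*(-2*1)) + 22) = 3*((-49 - 7*(-2) + 7 + 1*(-2)) + 22) = 3*((-49 + 14 + 7 - 2) + 22) = 3*(-30 + 22) = 3*(-8) = -24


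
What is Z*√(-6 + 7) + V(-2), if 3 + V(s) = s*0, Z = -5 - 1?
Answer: -9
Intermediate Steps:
Z = -6
V(s) = -3 (V(s) = -3 + s*0 = -3 + 0 = -3)
Z*√(-6 + 7) + V(-2) = -6*√(-6 + 7) - 3 = -6*√1 - 3 = -6*1 - 3 = -6 - 3 = -9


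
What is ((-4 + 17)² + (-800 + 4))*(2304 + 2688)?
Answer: -3129984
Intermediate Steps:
((-4 + 17)² + (-800 + 4))*(2304 + 2688) = (13² - 796)*4992 = (169 - 796)*4992 = -627*4992 = -3129984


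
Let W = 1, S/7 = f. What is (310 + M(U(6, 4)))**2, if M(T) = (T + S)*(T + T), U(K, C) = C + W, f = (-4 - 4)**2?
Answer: 23425600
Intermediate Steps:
f = 64 (f = (-8)**2 = 64)
S = 448 (S = 7*64 = 448)
U(K, C) = 1 + C (U(K, C) = C + 1 = 1 + C)
M(T) = 2*T*(448 + T) (M(T) = (T + 448)*(T + T) = (448 + T)*(2*T) = 2*T*(448 + T))
(310 + M(U(6, 4)))**2 = (310 + 2*(1 + 4)*(448 + (1 + 4)))**2 = (310 + 2*5*(448 + 5))**2 = (310 + 2*5*453)**2 = (310 + 4530)**2 = 4840**2 = 23425600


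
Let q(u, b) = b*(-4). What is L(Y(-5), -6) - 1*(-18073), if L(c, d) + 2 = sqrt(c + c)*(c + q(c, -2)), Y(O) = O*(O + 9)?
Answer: 18071 - 24*I*sqrt(10) ≈ 18071.0 - 75.895*I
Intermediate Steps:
q(u, b) = -4*b
Y(O) = O*(9 + O)
L(c, d) = -2 + sqrt(2)*sqrt(c)*(8 + c) (L(c, d) = -2 + sqrt(c + c)*(c - 4*(-2)) = -2 + sqrt(2*c)*(c + 8) = -2 + (sqrt(2)*sqrt(c))*(8 + c) = -2 + sqrt(2)*sqrt(c)*(8 + c))
L(Y(-5), -6) - 1*(-18073) = (-2 + sqrt(2)*(-5*(9 - 5))**(3/2) + 8*sqrt(2)*sqrt(-5*(9 - 5))) - 1*(-18073) = (-2 + sqrt(2)*(-5*4)**(3/2) + 8*sqrt(2)*sqrt(-5*4)) + 18073 = (-2 + sqrt(2)*(-20)**(3/2) + 8*sqrt(2)*sqrt(-20)) + 18073 = (-2 + sqrt(2)*(-40*I*sqrt(5)) + 8*sqrt(2)*(2*I*sqrt(5))) + 18073 = (-2 - 40*I*sqrt(10) + 16*I*sqrt(10)) + 18073 = (-2 - 24*I*sqrt(10)) + 18073 = 18071 - 24*I*sqrt(10)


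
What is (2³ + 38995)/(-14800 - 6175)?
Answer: -39003/20975 ≈ -1.8595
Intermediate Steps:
(2³ + 38995)/(-14800 - 6175) = (8 + 38995)/(-20975) = 39003*(-1/20975) = -39003/20975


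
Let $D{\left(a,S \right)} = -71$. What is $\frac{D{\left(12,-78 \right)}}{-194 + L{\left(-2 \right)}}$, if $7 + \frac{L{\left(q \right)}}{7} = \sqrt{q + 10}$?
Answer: $\frac{17253}{58657} + \frac{994 \sqrt{2}}{58657} \approx 0.3181$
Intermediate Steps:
$L{\left(q \right)} = -49 + 7 \sqrt{10 + q}$ ($L{\left(q \right)} = -49 + 7 \sqrt{q + 10} = -49 + 7 \sqrt{10 + q}$)
$\frac{D{\left(12,-78 \right)}}{-194 + L{\left(-2 \right)}} = - \frac{71}{-194 - \left(49 - 7 \sqrt{10 - 2}\right)} = - \frac{71}{-194 - \left(49 - 7 \sqrt{8}\right)} = - \frac{71}{-194 - \left(49 - 7 \cdot 2 \sqrt{2}\right)} = - \frac{71}{-194 - \left(49 - 14 \sqrt{2}\right)} = - \frac{71}{-243 + 14 \sqrt{2}}$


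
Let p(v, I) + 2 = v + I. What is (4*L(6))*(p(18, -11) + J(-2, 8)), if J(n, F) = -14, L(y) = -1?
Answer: 36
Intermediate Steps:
p(v, I) = -2 + I + v (p(v, I) = -2 + (v + I) = -2 + (I + v) = -2 + I + v)
(4*L(6))*(p(18, -11) + J(-2, 8)) = (4*(-1))*((-2 - 11 + 18) - 14) = -4*(5 - 14) = -4*(-9) = 36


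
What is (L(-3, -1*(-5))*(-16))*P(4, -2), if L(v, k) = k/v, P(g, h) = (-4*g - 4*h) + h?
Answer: -800/3 ≈ -266.67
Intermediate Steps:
P(g, h) = -4*g - 3*h
(L(-3, -1*(-5))*(-16))*P(4, -2) = ((-1*(-5)/(-3))*(-16))*(-4*4 - 3*(-2)) = ((5*(-1/3))*(-16))*(-16 + 6) = -5/3*(-16)*(-10) = (80/3)*(-10) = -800/3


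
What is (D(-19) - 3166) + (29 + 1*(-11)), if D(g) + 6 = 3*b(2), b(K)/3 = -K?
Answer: -3172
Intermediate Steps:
b(K) = -3*K (b(K) = 3*(-K) = -3*K)
D(g) = -24 (D(g) = -6 + 3*(-3*2) = -6 + 3*(-6) = -6 - 18 = -24)
(D(-19) - 3166) + (29 + 1*(-11)) = (-24 - 3166) + (29 + 1*(-11)) = -3190 + (29 - 11) = -3190 + 18 = -3172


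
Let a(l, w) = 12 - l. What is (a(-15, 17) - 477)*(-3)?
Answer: 1350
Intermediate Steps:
(a(-15, 17) - 477)*(-3) = ((12 - 1*(-15)) - 477)*(-3) = ((12 + 15) - 477)*(-3) = (27 - 477)*(-3) = -450*(-3) = 1350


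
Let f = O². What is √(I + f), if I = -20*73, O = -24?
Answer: 2*I*√221 ≈ 29.732*I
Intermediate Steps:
I = -1460
f = 576 (f = (-24)² = 576)
√(I + f) = √(-1460 + 576) = √(-884) = 2*I*√221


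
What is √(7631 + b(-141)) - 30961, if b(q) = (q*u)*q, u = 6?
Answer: -30961 + √126917 ≈ -30605.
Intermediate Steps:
b(q) = 6*q² (b(q) = (q*6)*q = (6*q)*q = 6*q²)
√(7631 + b(-141)) - 30961 = √(7631 + 6*(-141)²) - 30961 = √(7631 + 6*19881) - 30961 = √(7631 + 119286) - 30961 = √126917 - 30961 = -30961 + √126917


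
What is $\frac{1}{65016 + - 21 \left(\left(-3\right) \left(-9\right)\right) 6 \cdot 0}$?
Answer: $\frac{1}{65016} \approx 1.5381 \cdot 10^{-5}$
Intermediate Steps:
$\frac{1}{65016 + - 21 \left(\left(-3\right) \left(-9\right)\right) 6 \cdot 0} = \frac{1}{65016 + \left(-21\right) 27 \cdot 0} = \frac{1}{65016 - 0} = \frac{1}{65016 + 0} = \frac{1}{65016}$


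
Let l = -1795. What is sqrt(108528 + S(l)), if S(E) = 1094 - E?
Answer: sqrt(111417) ≈ 333.79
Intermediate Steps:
sqrt(108528 + S(l)) = sqrt(108528 + (1094 - 1*(-1795))) = sqrt(108528 + (1094 + 1795)) = sqrt(108528 + 2889) = sqrt(111417)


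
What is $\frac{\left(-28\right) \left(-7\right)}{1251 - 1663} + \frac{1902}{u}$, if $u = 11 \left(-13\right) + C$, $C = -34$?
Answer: $- \frac{68193}{6077} \approx -11.221$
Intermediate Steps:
$u = -177$ ($u = 11 \left(-13\right) - 34 = -143 - 34 = -177$)
$\frac{\left(-28\right) \left(-7\right)}{1251 - 1663} + \frac{1902}{u} = \frac{\left(-28\right) \left(-7\right)}{1251 - 1663} + \frac{1902}{-177} = \frac{196}{-412} + 1902 \left(- \frac{1}{177}\right) = 196 \left(- \frac{1}{412}\right) - \frac{634}{59} = - \frac{49}{103} - \frac{634}{59} = - \frac{68193}{6077}$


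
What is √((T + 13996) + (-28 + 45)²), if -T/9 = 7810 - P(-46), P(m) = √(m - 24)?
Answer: √(-56005 + 9*I*√70) ≈ 0.159 + 236.65*I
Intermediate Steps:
P(m) = √(-24 + m)
T = -70290 + 9*I*√70 (T = -9*(7810 - √(-24 - 46)) = -9*(7810 - √(-70)) = -9*(7810 - I*√70) = -70290 + 9*I*√70 ≈ -70290.0 + 75.299*I)
√((T + 13996) + (-28 + 45)²) = √(((-70290 + 9*I*√70) + 13996) + (-28 + 45)²) = √((-56294 + 9*I*√70) + 17²) = √((-56294 + 9*I*√70) + 289) = √(-56005 + 9*I*√70)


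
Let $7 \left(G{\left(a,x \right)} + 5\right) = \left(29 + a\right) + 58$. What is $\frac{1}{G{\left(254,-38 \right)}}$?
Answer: $\frac{7}{306} \approx 0.022876$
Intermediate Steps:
$G{\left(a,x \right)} = \frac{52}{7} + \frac{a}{7}$ ($G{\left(a,x \right)} = -5 + \frac{\left(29 + a\right) + 58}{7} = -5 + \frac{87 + a}{7} = -5 + \left(\frac{87}{7} + \frac{a}{7}\right) = \frac{52}{7} + \frac{a}{7}$)
$\frac{1}{G{\left(254,-38 \right)}} = \frac{1}{\frac{52}{7} + \frac{1}{7} \cdot 254} = \frac{1}{\frac{52}{7} + \frac{254}{7}} = \frac{1}{\frac{306}{7}} = \frac{7}{306}$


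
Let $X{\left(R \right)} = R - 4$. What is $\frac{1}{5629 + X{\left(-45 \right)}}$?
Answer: $\frac{1}{5580} \approx 0.00017921$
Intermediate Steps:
$X{\left(R \right)} = -4 + R$ ($X{\left(R \right)} = R - 4 = -4 + R$)
$\frac{1}{5629 + X{\left(-45 \right)}} = \frac{1}{5629 - 49} = \frac{1}{5580}$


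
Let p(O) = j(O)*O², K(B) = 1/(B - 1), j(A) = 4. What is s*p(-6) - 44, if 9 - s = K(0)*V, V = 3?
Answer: 1684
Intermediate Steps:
K(B) = 1/(-1 + B)
p(O) = 4*O²
s = 12 (s = 9 - 3/(-1 + 0) = 9 - 3/(-1) = 9 - (-1)*3 = 9 - 1*(-3) = 9 + 3 = 12)
s*p(-6) - 44 = 12*(4*(-6)²) - 44 = 12*(4*36) - 44 = 12*144 - 44 = 1728 - 44 = 1684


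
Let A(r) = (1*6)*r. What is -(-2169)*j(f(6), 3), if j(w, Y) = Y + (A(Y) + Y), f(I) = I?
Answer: 52056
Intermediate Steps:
A(r) = 6*r
j(w, Y) = 8*Y (j(w, Y) = Y + (6*Y + Y) = Y + 7*Y = 8*Y)
-(-2169)*j(f(6), 3) = -(-2169)*8*3 = -(-2169)*24 = -1*(-52056) = 52056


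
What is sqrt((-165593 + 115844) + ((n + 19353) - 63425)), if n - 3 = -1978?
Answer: 6*I*sqrt(2661) ≈ 309.51*I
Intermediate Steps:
n = -1975 (n = 3 - 1978 = -1975)
sqrt((-165593 + 115844) + ((n + 19353) - 63425)) = sqrt((-165593 + 115844) + ((-1975 + 19353) - 63425)) = sqrt(-49749 + (17378 - 63425)) = sqrt(-49749 - 46047) = sqrt(-95796) = 6*I*sqrt(2661)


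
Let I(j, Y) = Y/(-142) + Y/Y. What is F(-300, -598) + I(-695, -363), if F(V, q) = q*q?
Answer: 50780273/142 ≈ 3.5761e+5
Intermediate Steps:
F(V, q) = q²
I(j, Y) = 1 - Y/142 (I(j, Y) = Y*(-1/142) + 1 = -Y/142 + 1 = 1 - Y/142)
F(-300, -598) + I(-695, -363) = (-598)² + (1 - 1/142*(-363)) = 357604 + (1 + 363/142) = 357604 + 505/142 = 50780273/142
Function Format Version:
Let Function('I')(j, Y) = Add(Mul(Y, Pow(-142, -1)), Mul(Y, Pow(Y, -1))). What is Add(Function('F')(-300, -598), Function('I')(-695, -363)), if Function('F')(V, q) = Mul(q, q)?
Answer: Rational(50780273, 142) ≈ 3.5761e+5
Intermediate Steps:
Function('F')(V, q) = Pow(q, 2)
Function('I')(j, Y) = Add(1, Mul(Rational(-1, 142), Y)) (Function('I')(j, Y) = Add(Mul(Y, Rational(-1, 142)), 1) = Add(Mul(Rational(-1, 142), Y), 1) = Add(1, Mul(Rational(-1, 142), Y)))
Add(Function('F')(-300, -598), Function('I')(-695, -363)) = Add(Pow(-598, 2), Add(1, Mul(Rational(-1, 142), -363))) = Add(357604, Add(1, Rational(363, 142))) = Add(357604, Rational(505, 142)) = Rational(50780273, 142)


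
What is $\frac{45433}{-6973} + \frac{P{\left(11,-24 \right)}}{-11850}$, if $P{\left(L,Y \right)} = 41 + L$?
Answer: $- \frac{269371823}{41315025} \approx -6.52$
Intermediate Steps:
$\frac{45433}{-6973} + \frac{P{\left(11,-24 \right)}}{-11850} = \frac{45433}{-6973} + \frac{41 + 11}{-11850} = 45433 \left(- \frac{1}{6973}\right) + 52 \left(- \frac{1}{11850}\right) = - \frac{45433}{6973} - \frac{26}{5925} = - \frac{269371823}{41315025}$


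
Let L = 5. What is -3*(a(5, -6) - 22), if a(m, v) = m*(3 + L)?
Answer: -54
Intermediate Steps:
a(m, v) = 8*m (a(m, v) = m*(3 + 5) = m*8 = 8*m)
-3*(a(5, -6) - 22) = -3*(8*5 - 22) = -3*(40 - 22) = -3*18 = -54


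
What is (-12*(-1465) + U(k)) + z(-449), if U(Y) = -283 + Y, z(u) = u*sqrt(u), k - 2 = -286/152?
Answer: 1314581/76 - 449*I*sqrt(449) ≈ 17297.0 - 9514.1*I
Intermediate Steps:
k = 9/76 (k = 2 - 286/152 = 2 - 286*1/152 = 2 - 143/76 = 9/76 ≈ 0.11842)
z(u) = u**(3/2)
(-12*(-1465) + U(k)) + z(-449) = (-12*(-1465) + (-283 + 9/76)) + (-449)**(3/2) = (17580 - 21499/76) - 449*I*sqrt(449) = 1314581/76 - 449*I*sqrt(449)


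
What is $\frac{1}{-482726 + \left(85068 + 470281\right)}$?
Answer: $\frac{1}{72623} \approx 1.377 \cdot 10^{-5}$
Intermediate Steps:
$\frac{1}{-482726 + \left(85068 + 470281\right)} = \frac{1}{-482726 + 555349} = \frac{1}{72623}$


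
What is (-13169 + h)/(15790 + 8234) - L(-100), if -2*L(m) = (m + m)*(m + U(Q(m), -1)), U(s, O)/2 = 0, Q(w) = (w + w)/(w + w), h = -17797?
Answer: 3079603/308 ≈ 9998.7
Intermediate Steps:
Q(w) = 1 (Q(w) = (2*w)/((2*w)) = (2*w)*(1/(2*w)) = 1)
U(s, O) = 0 (U(s, O) = 2*0 = 0)
L(m) = -m**2 (L(m) = -(m + m)*(m + 0)/2 = -2*m*m/2 = -m**2)
(-13169 + h)/(15790 + 8234) - L(-100) = (-13169 - 17797)/(15790 + 8234) - (-1)*(-100)**2 = -30966/24024 - (-1)*10000 = -30966*1/24024 - 1*(-10000) = -397/308 + 10000 = 3079603/308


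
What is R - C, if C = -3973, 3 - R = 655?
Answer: 3321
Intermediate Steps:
R = -652 (R = 3 - 1*655 = 3 - 655 = -652)
R - C = -652 - 1*(-3973) = -652 + 3973 = 3321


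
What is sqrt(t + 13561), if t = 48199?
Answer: 8*sqrt(965) ≈ 248.52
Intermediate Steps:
sqrt(t + 13561) = sqrt(48199 + 13561) = sqrt(61760) = 8*sqrt(965)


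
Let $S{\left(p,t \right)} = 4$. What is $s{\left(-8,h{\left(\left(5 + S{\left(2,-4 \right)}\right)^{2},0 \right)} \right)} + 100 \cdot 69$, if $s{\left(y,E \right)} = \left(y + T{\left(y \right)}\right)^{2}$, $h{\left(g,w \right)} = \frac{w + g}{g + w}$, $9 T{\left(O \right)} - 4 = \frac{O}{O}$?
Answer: $\frac{563389}{81} \approx 6955.4$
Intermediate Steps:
$T{\left(O \right)} = \frac{5}{9}$ ($T{\left(O \right)} = \frac{4}{9} + \frac{O \frac{1}{O}}{9} = \frac{4}{9} + \frac{1}{9} \cdot 1 = \frac{4}{9} + \frac{1}{9} = \frac{5}{9}$)
$h{\left(g,w \right)} = 1$ ($h{\left(g,w \right)} = \frac{g + w}{g + w} = 1$)
$s{\left(y,E \right)} = \left(\frac{5}{9} + y\right)^{2}$ ($s{\left(y,E \right)} = \left(y + \frac{5}{9}\right)^{2} = \left(\frac{5}{9} + y\right)^{2}$)
$s{\left(-8,h{\left(\left(5 + S{\left(2,-4 \right)}\right)^{2},0 \right)} \right)} + 100 \cdot 69 = \frac{\left(5 + 9 \left(-8\right)\right)^{2}}{81} + 100 \cdot 69 = \frac{\left(5 - 72\right)^{2}}{81} + 6900 = \frac{\left(-67\right)^{2}}{81} + 6900 = \frac{1}{81} \cdot 4489 + 6900 = \frac{4489}{81} + 6900 = \frac{563389}{81}$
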